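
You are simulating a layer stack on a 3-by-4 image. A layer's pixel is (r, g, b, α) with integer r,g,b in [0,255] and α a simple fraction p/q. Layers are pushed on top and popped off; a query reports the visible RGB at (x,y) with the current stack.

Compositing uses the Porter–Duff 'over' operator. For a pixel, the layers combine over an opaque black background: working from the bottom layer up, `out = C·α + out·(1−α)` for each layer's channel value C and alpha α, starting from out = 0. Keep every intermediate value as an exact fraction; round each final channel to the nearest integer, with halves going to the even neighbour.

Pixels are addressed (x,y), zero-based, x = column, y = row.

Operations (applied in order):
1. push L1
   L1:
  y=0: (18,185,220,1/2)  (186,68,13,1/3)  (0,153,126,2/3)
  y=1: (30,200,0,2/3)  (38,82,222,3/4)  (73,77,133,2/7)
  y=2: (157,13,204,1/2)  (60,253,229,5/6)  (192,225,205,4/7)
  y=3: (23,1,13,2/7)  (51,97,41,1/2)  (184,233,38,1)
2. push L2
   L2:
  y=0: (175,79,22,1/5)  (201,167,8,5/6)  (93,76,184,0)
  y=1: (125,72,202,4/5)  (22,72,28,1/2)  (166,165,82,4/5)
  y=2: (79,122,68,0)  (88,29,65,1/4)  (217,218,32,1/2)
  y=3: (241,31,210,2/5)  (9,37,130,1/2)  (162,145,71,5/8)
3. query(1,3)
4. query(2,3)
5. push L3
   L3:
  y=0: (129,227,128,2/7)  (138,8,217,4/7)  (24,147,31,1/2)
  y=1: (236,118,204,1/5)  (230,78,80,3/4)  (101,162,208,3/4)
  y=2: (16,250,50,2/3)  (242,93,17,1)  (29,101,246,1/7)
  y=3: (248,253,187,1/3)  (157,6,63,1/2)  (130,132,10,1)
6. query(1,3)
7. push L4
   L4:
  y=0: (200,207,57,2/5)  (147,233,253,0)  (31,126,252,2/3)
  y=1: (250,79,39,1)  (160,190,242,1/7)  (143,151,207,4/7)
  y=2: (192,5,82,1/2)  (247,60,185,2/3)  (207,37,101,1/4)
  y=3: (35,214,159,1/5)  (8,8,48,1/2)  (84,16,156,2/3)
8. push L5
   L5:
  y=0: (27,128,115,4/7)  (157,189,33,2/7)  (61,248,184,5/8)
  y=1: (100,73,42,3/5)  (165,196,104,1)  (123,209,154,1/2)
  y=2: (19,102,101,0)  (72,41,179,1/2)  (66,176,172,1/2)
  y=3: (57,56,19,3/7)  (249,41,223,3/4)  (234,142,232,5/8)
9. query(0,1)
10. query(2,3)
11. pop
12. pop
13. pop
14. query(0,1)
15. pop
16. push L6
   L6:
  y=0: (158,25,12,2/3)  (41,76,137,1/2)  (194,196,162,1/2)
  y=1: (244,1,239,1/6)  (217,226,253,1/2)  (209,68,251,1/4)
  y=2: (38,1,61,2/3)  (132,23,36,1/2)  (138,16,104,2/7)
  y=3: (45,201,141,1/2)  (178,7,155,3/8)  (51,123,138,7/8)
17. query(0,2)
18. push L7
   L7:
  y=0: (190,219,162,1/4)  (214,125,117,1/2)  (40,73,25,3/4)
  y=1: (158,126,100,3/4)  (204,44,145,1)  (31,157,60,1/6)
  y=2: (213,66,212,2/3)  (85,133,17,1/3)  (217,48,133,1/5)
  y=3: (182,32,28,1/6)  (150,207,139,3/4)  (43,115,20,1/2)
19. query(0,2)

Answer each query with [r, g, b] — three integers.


(1,3) stack=L1,L2; from [0,0,0]:
after L1 α=1/2: [51/2, 97/2, 41/2]
after L2 α=1/2: [69/4, 171/4, 301/4]
rounded: [17, 43, 75]

at x=2,y=3 over L1,L2:
+L1 (α=1) → [184, 233, 38]
+L2 (α=5/8) → [681/4, 178, 469/8]
→ [170, 178, 59]

at x=1,y=3 over L1,L2,L3:
+L1 (α=1/2) → [51/2, 97/2, 41/2]
+L2 (α=1/2) → [69/4, 171/4, 301/4]
+L3 (α=1/2) → [697/8, 195/8, 553/8]
→ [87, 24, 69]

(0,1) stack=L1,L2,L3,L4,L5; from [0,0,0]:
+L1 (α=2/3) → [20, 400/3, 0]
+L2 (α=4/5) → [104, 1264/15, 808/5]
+L3 (α=1/5) → [652/5, 6826/75, 4252/25]
+L4 (α=1) → [250, 79, 39]
+L5 (α=3/5) → [160, 377/5, 204/5]
rounded: [160, 75, 41]

at x=2,y=3 over L1,L2,L3,L4,L5:
L1 α=1: [184, 233, 38]
L2 α=5/8: [681/4, 178, 469/8]
L3 α=1: [130, 132, 10]
L4 α=2/3: [298/3, 164/3, 322/3]
L5 α=5/8: [367/2, 437/4, 741/4]
→ [184, 109, 185]

query (0,1) [L1,L2] — begin 0,0,0
+L1 (α=2/3) → [20, 400/3, 0]
+L2 (α=4/5) → [104, 1264/15, 808/5]
= [104, 84, 162]

at x=0,y=2 over L1,L6:
L1 α=1/2: [157/2, 13/2, 102]
L6 α=2/3: [103/2, 17/6, 224/3]
→ [52, 3, 75]

at x=0,y=2 over L1,L6,L7:
L1 α=1/2: [157/2, 13/2, 102]
L6 α=2/3: [103/2, 17/6, 224/3]
L7 α=2/3: [955/6, 809/18, 1496/9]
→ [159, 45, 166]


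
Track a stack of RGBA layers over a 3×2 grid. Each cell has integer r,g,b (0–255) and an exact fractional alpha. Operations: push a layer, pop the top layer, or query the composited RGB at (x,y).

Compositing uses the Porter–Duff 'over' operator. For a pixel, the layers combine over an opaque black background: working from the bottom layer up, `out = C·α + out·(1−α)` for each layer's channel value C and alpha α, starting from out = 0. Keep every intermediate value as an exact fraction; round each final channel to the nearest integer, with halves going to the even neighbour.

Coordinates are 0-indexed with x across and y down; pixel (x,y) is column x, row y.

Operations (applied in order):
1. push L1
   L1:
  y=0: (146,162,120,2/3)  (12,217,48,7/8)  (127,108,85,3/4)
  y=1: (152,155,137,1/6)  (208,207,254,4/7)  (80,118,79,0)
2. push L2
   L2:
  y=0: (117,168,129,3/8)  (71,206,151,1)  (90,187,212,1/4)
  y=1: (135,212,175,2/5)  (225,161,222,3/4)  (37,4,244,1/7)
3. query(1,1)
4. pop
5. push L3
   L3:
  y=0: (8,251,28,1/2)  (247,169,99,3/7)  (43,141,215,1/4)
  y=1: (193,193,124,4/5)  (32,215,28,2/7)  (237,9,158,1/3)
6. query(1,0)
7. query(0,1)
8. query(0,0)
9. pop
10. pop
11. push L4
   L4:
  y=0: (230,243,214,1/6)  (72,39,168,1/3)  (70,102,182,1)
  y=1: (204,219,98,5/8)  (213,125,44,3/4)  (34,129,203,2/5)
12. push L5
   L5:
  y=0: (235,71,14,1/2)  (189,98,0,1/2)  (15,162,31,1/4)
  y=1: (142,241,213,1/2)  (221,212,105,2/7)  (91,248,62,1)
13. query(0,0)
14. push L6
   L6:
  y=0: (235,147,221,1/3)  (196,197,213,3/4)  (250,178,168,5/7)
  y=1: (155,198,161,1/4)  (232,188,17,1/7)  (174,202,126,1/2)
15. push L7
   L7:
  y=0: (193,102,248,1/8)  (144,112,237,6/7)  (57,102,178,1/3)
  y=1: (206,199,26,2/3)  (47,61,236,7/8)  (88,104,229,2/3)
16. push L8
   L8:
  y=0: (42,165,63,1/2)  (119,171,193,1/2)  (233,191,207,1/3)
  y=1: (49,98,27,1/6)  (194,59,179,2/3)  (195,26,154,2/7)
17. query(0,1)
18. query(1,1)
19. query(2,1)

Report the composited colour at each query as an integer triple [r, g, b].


at x=1,y=1 over L1,L2:
after L1 α=4/7: [832/7, 828/7, 1016/7]
after L2 α=3/4: [5557/28, 4209/28, 2839/14]
rounded: [198, 150, 203]

at x=1,y=0 over L1,L3:
L1 α=7/8: [21/2, 1519/8, 42]
L3 α=3/7: [783/7, 2533/14, 465/7]
rounded: [112, 181, 66]

query (0,1) [L1,L3] — begin 0,0,0
L1 α=1/6: [76/3, 155/6, 137/6]
L3 α=4/5: [2392/15, 4787/30, 3113/30]
= [159, 160, 104]

query (0,0) [L1,L3] — begin 0,0,0
+L1 (α=2/3) → [292/3, 108, 80]
+L3 (α=1/2) → [158/3, 359/2, 54]
→ [53, 180, 54]

at x=0,y=0 over L4,L5:
L4 α=1/6: [115/3, 81/2, 107/3]
L5 α=1/2: [410/3, 223/4, 149/6]
rounded: [137, 56, 25]

(0,1) stack=L4,L5,L6,L7,L8; from [0,0,0]:
L4 α=5/8: [255/2, 1095/8, 245/4]
L5 α=1/2: [539/4, 3023/16, 1097/8]
L6 α=1/4: [2237/16, 12237/64, 4579/32]
L7 α=2/3: [2943/16, 37709/192, 2081/32]
L8 α=1/6: [15499/96, 207361/1152, 11269/192]
→ [161, 180, 59]

(1,1) stack=L4,L5,L6,L7,L8; from [0,0,0]:
after L4 α=3/4: [639/4, 375/4, 33]
after L5 α=2/7: [709/4, 3571/28, 375/7]
after L6 α=1/7: [2591/14, 13345/98, 2369/49]
after L7 α=7/8: [7197/112, 55191/784, 83317/392]
after L8 α=2/3: [50653/336, 147703/2352, 74551/392]
rounded: [151, 63, 190]

query (2,1) [L4,L5,L6,L7,L8] — begin 0,0,0
after L4 α=2/5: [68/5, 258/5, 406/5]
after L5 α=1: [91, 248, 62]
after L6 α=1/2: [265/2, 225, 94]
after L7 α=2/3: [617/6, 433/3, 184]
after L8 α=2/7: [775/6, 2321/21, 1228/7]
→ [129, 111, 175]


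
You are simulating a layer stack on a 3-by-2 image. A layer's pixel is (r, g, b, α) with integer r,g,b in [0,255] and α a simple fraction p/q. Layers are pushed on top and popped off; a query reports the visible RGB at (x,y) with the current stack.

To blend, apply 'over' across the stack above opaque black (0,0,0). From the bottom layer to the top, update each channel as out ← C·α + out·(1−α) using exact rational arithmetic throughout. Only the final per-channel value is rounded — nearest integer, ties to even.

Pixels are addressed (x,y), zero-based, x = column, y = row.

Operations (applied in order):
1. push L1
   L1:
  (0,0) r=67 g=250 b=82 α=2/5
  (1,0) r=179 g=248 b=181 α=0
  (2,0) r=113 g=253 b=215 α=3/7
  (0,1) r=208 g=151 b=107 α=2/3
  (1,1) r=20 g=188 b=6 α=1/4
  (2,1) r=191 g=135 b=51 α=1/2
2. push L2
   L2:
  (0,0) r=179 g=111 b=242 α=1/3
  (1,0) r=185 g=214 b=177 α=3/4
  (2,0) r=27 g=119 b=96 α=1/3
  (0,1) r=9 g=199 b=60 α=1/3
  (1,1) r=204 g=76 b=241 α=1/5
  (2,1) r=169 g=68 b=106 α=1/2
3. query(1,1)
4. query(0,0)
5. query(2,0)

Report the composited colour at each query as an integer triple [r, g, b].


(1,1) stack=L1,L2; from [0,0,0]:
after L1 α=1/4: [5, 47, 3/2]
after L2 α=1/5: [224/5, 264/5, 247/5]
rounded: [45, 53, 49]

(0,0) stack=L1,L2; from [0,0,0]:
+L1 (α=2/5) → [134/5, 100, 164/5]
+L2 (α=1/3) → [1163/15, 311/3, 1538/15]
= [78, 104, 103]

query (2,0) [L1,L2] — begin 0,0,0
after L1 α=3/7: [339/7, 759/7, 645/7]
after L2 α=1/3: [289/7, 2351/21, 654/7]
rounded: [41, 112, 93]


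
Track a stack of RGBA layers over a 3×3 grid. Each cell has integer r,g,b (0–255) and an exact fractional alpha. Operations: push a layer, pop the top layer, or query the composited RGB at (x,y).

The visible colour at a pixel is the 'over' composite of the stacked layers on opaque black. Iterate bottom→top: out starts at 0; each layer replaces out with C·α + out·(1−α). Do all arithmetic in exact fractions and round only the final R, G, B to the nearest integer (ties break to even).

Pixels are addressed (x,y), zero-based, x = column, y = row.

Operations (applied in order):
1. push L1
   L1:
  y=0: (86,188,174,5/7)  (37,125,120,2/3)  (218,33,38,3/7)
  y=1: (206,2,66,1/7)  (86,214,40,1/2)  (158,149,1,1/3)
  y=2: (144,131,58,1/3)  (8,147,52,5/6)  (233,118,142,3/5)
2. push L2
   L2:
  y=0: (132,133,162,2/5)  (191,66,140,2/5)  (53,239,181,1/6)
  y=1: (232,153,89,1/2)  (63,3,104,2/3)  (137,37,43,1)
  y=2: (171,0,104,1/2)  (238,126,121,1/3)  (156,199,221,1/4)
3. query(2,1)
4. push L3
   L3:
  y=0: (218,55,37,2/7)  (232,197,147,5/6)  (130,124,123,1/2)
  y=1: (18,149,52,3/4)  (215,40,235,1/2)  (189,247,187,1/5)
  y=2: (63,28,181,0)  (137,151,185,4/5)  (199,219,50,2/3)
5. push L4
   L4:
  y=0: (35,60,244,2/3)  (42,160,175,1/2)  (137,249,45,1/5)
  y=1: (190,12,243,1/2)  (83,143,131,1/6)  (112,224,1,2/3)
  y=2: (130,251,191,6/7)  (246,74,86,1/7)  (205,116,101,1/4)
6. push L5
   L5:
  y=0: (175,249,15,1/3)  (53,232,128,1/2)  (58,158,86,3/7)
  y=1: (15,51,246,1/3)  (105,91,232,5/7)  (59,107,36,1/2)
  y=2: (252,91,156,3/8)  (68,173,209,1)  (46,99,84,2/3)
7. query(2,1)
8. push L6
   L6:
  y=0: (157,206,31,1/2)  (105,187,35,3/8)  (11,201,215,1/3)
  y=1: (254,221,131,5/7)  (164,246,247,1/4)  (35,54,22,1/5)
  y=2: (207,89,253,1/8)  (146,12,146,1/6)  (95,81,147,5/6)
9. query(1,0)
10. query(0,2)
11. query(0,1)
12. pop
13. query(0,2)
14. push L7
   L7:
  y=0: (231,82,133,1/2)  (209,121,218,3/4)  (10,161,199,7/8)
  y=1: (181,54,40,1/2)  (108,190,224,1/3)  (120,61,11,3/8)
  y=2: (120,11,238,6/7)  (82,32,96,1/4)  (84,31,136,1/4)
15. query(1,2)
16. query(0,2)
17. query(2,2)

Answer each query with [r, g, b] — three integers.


query (2,1) [L1,L2] — begin 0,0,0
+L1 (α=1/3) → [158/3, 149/3, 1/3]
+L2 (α=1) → [137, 37, 43]
→ [137, 37, 43]

(2,1) stack=L1,L2,L3,L4,L5; from [0,0,0]:
L1 α=1/3: [158/3, 149/3, 1/3]
L2 α=1: [137, 37, 43]
L3 α=1/5: [737/5, 79, 359/5]
L4 α=2/3: [619/5, 527/3, 123/5]
L5 α=1/2: [457/5, 424/3, 303/10]
rounded: [91, 141, 30]

(1,0) stack=L1,L2,L3,L4,L5,L6; from [0,0,0]:
after L1 α=2/3: [74/3, 250/3, 80]
after L2 α=2/5: [456/5, 382/5, 104]
after L3 α=5/6: [3128/15, 1769/10, 839/6]
after L4 α=1/2: [1879/15, 3369/20, 1889/12]
after L5 α=1/2: [1337/15, 8009/40, 3425/24]
after L6 α=3/8: [1141/12, 12497/64, 19645/192]
= [95, 195, 102]

at x=0,y=2 over L1,L2,L3,L4,L5,L6:
L1 α=1/3: [48, 131/3, 58/3]
L2 α=1/2: [219/2, 131/6, 185/3]
L3 α=0: [219/2, 131/6, 185/3]
L4 α=6/7: [1779/14, 9167/42, 3623/21]
L5 α=3/8: [19479/112, 57301/336, 27943/168]
L6 α=1/8: [22791/128, 61573/384, 34015/192]
→ [178, 160, 177]

(0,1) stack=L1,L2,L3,L4,L5,L6; from [0,0,0]:
after L1 α=1/7: [206/7, 2/7, 66/7]
after L2 α=1/2: [915/7, 1073/14, 689/14]
after L3 α=3/4: [1293/28, 7331/56, 2873/56]
after L4 α=1/2: [6613/56, 8003/112, 16481/112]
after L5 α=1/3: [7033/84, 10859/168, 30257/168]
after L6 α=5/7: [60373/294, 103679/588, 85277/588]
→ [205, 176, 145]

query (0,2) [L1,L2,L3,L4,L5] — begin 0,0,0
+L1 (α=1/3) → [48, 131/3, 58/3]
+L2 (α=1/2) → [219/2, 131/6, 185/3]
+L3 (α=0) → [219/2, 131/6, 185/3]
+L4 (α=6/7) → [1779/14, 9167/42, 3623/21]
+L5 (α=3/8) → [19479/112, 57301/336, 27943/168]
= [174, 171, 166]

at x=1,y=2 over L1,L2,L3,L4,L5,L7:
L1 α=5/6: [20/3, 245/2, 130/3]
L2 α=1/3: [754/9, 371/3, 623/9]
L3 α=4/5: [5686/45, 2183/15, 7283/45]
L4 α=1/7: [15062/105, 4736/35, 15856/105]
L5 α=1: [68, 173, 209]
L7 α=1/4: [143/2, 551/4, 723/4]
= [72, 138, 181]

query (0,2) [L1,L2,L3,L4,L5,L7] — begin 0,0,0
+L1 (α=1/3) → [48, 131/3, 58/3]
+L2 (α=1/2) → [219/2, 131/6, 185/3]
+L3 (α=0) → [219/2, 131/6, 185/3]
+L4 (α=6/7) → [1779/14, 9167/42, 3623/21]
+L5 (α=3/8) → [19479/112, 57301/336, 27943/168]
+L7 (α=6/7) → [100119/784, 79477/2352, 267847/1176]
→ [128, 34, 228]

query (2,2) [L1,L2,L3,L4,L5,L7] — begin 0,0,0
after L1 α=3/5: [699/5, 354/5, 426/5]
after L2 α=1/4: [2877/20, 2057/20, 2383/20]
after L3 α=2/3: [10837/60, 10817/60, 1461/20]
after L4 α=1/4: [14937/80, 13137/80, 6403/80]
after L5 α=2/3: [22297/240, 9659/80, 19843/240]
after L7 α=1/4: [29017/320, 31457/320, 30723/320]
→ [91, 98, 96]


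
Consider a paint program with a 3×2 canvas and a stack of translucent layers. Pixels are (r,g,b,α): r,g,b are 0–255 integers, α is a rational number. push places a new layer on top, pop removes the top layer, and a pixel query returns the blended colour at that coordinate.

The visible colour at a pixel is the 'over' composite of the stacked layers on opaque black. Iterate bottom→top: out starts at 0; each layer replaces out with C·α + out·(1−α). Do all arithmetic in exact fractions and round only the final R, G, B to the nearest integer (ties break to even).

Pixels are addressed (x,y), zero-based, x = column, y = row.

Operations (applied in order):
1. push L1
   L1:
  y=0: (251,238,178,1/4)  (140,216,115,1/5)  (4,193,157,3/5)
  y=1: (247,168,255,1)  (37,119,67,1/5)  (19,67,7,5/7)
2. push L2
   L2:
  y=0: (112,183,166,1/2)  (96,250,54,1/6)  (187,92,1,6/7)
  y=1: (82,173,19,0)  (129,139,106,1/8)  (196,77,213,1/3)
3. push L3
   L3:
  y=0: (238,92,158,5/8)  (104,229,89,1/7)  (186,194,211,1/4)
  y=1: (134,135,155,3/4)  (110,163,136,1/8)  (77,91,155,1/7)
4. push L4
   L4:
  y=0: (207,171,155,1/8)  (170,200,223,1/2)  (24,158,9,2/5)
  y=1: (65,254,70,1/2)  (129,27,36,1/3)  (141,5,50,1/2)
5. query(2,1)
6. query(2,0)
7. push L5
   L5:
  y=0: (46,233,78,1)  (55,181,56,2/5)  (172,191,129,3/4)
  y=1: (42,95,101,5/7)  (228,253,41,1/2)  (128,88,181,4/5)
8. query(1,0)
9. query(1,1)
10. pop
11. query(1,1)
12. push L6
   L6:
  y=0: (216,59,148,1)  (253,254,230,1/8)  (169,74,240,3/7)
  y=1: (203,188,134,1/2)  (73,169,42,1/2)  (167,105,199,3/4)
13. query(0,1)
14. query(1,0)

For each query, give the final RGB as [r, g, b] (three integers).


(2,1) stack=L1,L2,L3,L4; from [0,0,0]:
L1 α=5/7: [95/7, 335/7, 5]
L2 α=1/3: [1562/21, 403/7, 223/3]
L3 α=1/7: [3663/49, 3055/49, 601/7]
L4 α=1/2: [5286/49, 1650/49, 951/14]
= [108, 34, 68]

query (2,0) [L1,L2,L3,L4] — begin 0,0,0
L1 α=3/5: [12/5, 579/5, 471/5]
L2 α=6/7: [5622/35, 477/5, 501/35]
L3 α=1/4: [5844/35, 2401/20, 2222/35]
L4 α=2/5: [19212/175, 13523/100, 7296/175]
rounded: [110, 135, 42]

at x=1,y=0 over L1,L2,L3,L4,L5:
+L1 (α=1/5) → [28, 216/5, 23]
+L2 (α=1/6) → [118/3, 233/3, 169/6]
+L3 (α=1/7) → [340/7, 695/7, 258/7]
+L4 (α=1/2) → [765/7, 2095/14, 1819/14]
+L5 (α=2/5) → [613/7, 11353/70, 1405/14]
→ [88, 162, 100]

(1,1) stack=L1,L2,L3,L4,L5; from [0,0,0]:
+L1 (α=1/5) → [37/5, 119/5, 67/5]
+L2 (α=1/8) → [113/5, 191/5, 999/40]
+L3 (α=1/8) → [1341/40, 269/5, 12433/320]
+L4 (α=1/3) → [1307/20, 673/15, 18193/480]
+L5 (α=1/2) → [5867/40, 2234/15, 37873/960]
rounded: [147, 149, 39]

(1,1) stack=L1,L2,L3,L4; from [0,0,0]:
+L1 (α=1/5) → [37/5, 119/5, 67/5]
+L2 (α=1/8) → [113/5, 191/5, 999/40]
+L3 (α=1/8) → [1341/40, 269/5, 12433/320]
+L4 (α=1/3) → [1307/20, 673/15, 18193/480]
= [65, 45, 38]

(0,1) stack=L1,L2,L3,L4,L6; from [0,0,0]:
after L1 α=1: [247, 168, 255]
after L2 α=0: [247, 168, 255]
after L3 α=3/4: [649/4, 573/4, 180]
after L4 α=1/2: [909/8, 1589/8, 125]
after L6 α=1/2: [2533/16, 3093/16, 259/2]
→ [158, 193, 130]

at x=1,y=0 over L1,L2,L3,L4,L6:
after L1 α=1/5: [28, 216/5, 23]
after L2 α=1/6: [118/3, 233/3, 169/6]
after L3 α=1/7: [340/7, 695/7, 258/7]
after L4 α=1/2: [765/7, 2095/14, 1819/14]
after L6 α=1/8: [509/4, 2603/16, 2279/16]
→ [127, 163, 142]


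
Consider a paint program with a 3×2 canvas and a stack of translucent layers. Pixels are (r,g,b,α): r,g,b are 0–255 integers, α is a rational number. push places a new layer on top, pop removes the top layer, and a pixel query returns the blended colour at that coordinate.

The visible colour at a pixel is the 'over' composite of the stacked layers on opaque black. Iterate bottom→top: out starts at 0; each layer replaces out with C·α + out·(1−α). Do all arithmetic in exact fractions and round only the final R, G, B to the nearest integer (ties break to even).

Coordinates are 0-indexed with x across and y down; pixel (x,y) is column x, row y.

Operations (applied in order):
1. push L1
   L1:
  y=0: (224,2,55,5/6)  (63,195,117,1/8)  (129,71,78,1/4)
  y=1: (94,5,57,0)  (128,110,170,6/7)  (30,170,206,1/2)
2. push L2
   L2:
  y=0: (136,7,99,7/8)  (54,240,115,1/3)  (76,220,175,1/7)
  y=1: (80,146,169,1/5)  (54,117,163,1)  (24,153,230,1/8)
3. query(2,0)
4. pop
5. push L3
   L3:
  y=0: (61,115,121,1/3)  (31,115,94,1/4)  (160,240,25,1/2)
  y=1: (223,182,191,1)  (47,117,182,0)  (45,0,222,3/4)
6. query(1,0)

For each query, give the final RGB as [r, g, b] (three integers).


at x=2,y=0 over L1,L2:
after L1 α=1/4: [129/4, 71/4, 39/2]
after L2 α=1/7: [77/2, 653/14, 292/7]
→ [38, 47, 42]

at x=1,y=0 over L1,L3:
+L1 (α=1/8) → [63/8, 195/8, 117/8]
+L3 (α=1/4) → [437/32, 1505/32, 1103/32]
rounded: [14, 47, 34]


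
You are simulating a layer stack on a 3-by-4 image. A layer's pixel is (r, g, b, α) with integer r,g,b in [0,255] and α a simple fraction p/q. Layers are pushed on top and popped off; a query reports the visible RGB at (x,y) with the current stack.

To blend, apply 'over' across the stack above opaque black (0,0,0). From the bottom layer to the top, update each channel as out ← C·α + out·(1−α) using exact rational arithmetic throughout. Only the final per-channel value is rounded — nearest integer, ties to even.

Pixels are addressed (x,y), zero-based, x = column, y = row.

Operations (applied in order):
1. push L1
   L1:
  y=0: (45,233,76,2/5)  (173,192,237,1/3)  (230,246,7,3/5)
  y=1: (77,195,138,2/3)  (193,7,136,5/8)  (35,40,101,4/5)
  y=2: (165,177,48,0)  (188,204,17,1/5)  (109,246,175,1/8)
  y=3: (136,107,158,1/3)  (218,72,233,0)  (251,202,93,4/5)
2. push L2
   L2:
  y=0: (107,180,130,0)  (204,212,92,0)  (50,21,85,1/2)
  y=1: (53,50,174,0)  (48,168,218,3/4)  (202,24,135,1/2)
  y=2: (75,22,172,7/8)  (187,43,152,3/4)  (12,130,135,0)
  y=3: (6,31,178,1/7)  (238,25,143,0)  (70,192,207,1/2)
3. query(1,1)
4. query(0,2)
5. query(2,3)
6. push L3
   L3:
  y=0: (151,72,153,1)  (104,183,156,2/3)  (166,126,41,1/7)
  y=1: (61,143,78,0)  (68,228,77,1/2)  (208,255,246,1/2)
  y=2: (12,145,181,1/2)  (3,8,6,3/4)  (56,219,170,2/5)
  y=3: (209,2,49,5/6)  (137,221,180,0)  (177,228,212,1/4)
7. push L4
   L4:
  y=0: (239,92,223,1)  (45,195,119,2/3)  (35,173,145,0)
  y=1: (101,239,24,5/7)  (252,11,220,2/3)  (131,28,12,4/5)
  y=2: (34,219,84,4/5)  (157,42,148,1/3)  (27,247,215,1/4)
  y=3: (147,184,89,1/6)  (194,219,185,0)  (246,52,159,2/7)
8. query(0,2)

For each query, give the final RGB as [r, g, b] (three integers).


query (1,1) [L1,L2] — begin 0,0,0
L1 α=5/8: [965/8, 35/8, 85]
L2 α=3/4: [2117/32, 4067/32, 739/4]
= [66, 127, 185]

query (0,2) [L1,L2] — begin 0,0,0
after L1 α=0: [0, 0, 0]
after L2 α=7/8: [525/8, 77/4, 301/2]
→ [66, 19, 150]

(2,3) stack=L1,L2; from [0,0,0]:
after L1 α=4/5: [1004/5, 808/5, 372/5]
after L2 α=1/2: [677/5, 884/5, 1407/10]
→ [135, 177, 141]

query (0,2) [L1,L2,L3,L4] — begin 0,0,0
after L1 α=0: [0, 0, 0]
after L2 α=7/8: [525/8, 77/4, 301/2]
after L3 α=1/2: [621/16, 657/8, 663/4]
after L4 α=4/5: [2797/80, 1533/8, 2007/20]
= [35, 192, 100]


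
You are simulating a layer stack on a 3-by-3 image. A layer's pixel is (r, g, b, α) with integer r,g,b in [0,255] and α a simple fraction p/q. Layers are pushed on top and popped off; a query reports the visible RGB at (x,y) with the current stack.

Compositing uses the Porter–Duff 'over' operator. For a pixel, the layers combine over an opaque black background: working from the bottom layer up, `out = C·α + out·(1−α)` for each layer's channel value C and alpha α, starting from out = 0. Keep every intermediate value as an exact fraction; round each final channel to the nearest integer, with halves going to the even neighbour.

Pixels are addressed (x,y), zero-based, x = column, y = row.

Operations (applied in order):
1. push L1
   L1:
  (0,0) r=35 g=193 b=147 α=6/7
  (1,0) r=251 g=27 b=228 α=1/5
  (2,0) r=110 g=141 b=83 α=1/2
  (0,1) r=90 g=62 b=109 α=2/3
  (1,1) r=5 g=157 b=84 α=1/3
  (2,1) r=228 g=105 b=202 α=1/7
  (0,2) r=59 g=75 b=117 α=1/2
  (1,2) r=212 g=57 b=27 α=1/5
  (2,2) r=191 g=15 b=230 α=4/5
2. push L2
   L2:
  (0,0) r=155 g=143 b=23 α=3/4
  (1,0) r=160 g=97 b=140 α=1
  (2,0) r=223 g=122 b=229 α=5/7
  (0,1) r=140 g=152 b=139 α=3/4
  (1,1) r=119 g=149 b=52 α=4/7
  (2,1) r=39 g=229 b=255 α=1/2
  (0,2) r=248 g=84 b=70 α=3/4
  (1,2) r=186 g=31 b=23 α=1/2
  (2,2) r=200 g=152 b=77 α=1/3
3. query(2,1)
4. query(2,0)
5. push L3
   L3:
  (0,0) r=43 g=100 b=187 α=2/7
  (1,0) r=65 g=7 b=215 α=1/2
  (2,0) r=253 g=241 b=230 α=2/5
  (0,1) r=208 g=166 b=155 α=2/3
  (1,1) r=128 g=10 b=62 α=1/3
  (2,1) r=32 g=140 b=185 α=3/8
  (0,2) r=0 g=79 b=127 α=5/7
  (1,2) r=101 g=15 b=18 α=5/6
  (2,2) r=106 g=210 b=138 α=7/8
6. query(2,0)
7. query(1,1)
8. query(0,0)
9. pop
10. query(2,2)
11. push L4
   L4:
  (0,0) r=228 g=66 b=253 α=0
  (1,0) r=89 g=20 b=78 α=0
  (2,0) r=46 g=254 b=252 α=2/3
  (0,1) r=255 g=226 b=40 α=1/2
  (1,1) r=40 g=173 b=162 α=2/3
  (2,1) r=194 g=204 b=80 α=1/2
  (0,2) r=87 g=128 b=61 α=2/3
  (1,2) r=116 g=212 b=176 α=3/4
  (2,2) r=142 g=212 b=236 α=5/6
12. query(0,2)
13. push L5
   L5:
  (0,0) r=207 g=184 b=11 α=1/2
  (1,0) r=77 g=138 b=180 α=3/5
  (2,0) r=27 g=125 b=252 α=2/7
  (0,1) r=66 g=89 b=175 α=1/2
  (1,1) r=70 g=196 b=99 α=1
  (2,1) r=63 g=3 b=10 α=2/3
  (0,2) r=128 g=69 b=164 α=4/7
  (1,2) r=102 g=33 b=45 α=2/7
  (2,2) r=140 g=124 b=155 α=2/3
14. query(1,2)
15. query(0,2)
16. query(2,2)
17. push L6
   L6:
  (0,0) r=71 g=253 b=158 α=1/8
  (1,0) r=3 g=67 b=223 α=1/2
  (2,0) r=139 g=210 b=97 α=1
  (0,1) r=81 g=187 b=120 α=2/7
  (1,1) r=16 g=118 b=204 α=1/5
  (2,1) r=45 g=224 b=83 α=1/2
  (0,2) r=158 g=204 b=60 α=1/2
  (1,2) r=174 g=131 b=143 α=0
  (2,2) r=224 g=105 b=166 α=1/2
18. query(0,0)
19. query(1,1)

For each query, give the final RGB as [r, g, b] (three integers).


(2,1) stack=L1,L2; from [0,0,0]:
after L1 α=1/7: [228/7, 15, 202/7]
after L2 α=1/2: [501/14, 122, 1987/14]
→ [36, 122, 142]

(2,0) stack=L1,L2; from [0,0,0]:
L1 α=1/2: [55, 141/2, 83/2]
L2 α=5/7: [175, 751/7, 1228/7]
= [175, 107, 175]

query (2,0) [L1,L2,L3] — begin 0,0,0
L1 α=1/2: [55, 141/2, 83/2]
L2 α=5/7: [175, 751/7, 1228/7]
L3 α=2/5: [1031/5, 5627/35, 6904/35]
= [206, 161, 197]

at x=1,y=1 over L1,L2,L3:
+L1 (α=1/3) → [5/3, 157/3, 28]
+L2 (α=4/7) → [481/7, 753/7, 292/7]
+L3 (α=1/3) → [1858/21, 1576/21, 1018/21]
→ [88, 75, 48]

query (0,0) [L1,L2,L3] — begin 0,0,0
after L1 α=6/7: [30, 1158/7, 126]
after L2 α=3/4: [495/4, 4161/28, 195/4]
after L3 α=2/7: [2819/28, 26405/196, 353/4]
rounded: [101, 135, 88]

query (2,2) [L1,L2] — begin 0,0,0
+L1 (α=4/5) → [764/5, 12, 184]
+L2 (α=1/3) → [2528/15, 176/3, 445/3]
rounded: [169, 59, 148]

query (0,2) [L1,L2,L4] — begin 0,0,0
L1 α=1/2: [59/2, 75/2, 117/2]
L2 α=3/4: [1547/8, 579/8, 537/8]
L4 α=2/3: [2939/24, 2627/24, 1513/24]
rounded: [122, 109, 63]

(1,2) stack=L1,L2,L4,L5; from [0,0,0]:
+L1 (α=1/5) → [212/5, 57/5, 27/5]
+L2 (α=1/2) → [571/5, 106/5, 71/5]
+L4 (α=3/4) → [2311/20, 1643/10, 2711/20]
+L5 (α=2/7) → [3127/28, 1775/14, 3071/28]
rounded: [112, 127, 110]

(0,2) stack=L1,L2,L4,L5; from [0,0,0]:
+L1 (α=1/2) → [59/2, 75/2, 117/2]
+L2 (α=3/4) → [1547/8, 579/8, 537/8]
+L4 (α=2/3) → [2939/24, 2627/24, 1513/24]
+L5 (α=4/7) → [1005/8, 4835/56, 6761/56]
= [126, 86, 121]

(2,2) stack=L1,L2,L4,L5; from [0,0,0]:
L1 α=4/5: [764/5, 12, 184]
L2 α=1/3: [2528/15, 176/3, 445/3]
L4 α=5/6: [6589/45, 1678/9, 3985/18]
L5 α=2/3: [19189/135, 3910/27, 9565/54]
→ [142, 145, 177]

query (0,0) [L1,L2,L4,L5,L6] — begin 0,0,0
+L1 (α=6/7) → [30, 1158/7, 126]
+L2 (α=3/4) → [495/4, 4161/28, 195/4]
+L4 (α=0) → [495/4, 4161/28, 195/4]
+L5 (α=1/2) → [1323/8, 9313/56, 239/8]
+L6 (α=1/8) → [9829/64, 11337/64, 2937/64]
→ [154, 177, 46]

at x=1,y=1 over L1,L2,L4,L5,L6:
L1 α=1/3: [5/3, 157/3, 28]
L2 α=4/7: [481/7, 753/7, 292/7]
L4 α=2/3: [347/7, 3175/21, 2560/21]
L5 α=1: [70, 196, 99]
L6 α=1/5: [296/5, 902/5, 120]
→ [59, 180, 120]


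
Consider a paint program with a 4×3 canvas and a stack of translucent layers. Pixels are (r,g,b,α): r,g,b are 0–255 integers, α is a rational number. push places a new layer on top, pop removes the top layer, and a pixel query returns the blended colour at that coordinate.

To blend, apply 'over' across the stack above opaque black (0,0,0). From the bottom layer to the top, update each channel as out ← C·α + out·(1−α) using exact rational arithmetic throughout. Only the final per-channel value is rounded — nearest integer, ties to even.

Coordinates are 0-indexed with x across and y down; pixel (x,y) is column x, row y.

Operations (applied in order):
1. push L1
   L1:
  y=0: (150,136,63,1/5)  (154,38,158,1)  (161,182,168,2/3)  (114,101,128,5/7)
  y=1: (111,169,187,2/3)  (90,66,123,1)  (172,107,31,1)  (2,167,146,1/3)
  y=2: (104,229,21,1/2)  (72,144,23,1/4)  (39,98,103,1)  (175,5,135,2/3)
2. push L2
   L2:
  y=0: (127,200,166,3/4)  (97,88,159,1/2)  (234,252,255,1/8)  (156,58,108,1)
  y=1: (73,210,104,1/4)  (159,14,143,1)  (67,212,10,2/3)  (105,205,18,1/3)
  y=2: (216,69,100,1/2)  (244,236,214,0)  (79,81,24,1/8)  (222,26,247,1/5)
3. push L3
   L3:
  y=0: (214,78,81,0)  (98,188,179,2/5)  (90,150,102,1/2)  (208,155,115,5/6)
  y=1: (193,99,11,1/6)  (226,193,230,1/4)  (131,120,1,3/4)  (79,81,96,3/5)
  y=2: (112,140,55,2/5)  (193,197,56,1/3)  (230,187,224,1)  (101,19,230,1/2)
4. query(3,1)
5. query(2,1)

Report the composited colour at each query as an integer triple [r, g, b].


at x=3,y=1 over L1,L2,L3:
+L1 (α=1/3) → [2/3, 167/3, 146/3]
+L2 (α=1/3) → [319/9, 949/9, 346/9]
+L3 (α=3/5) → [2771/45, 817/9, 3284/45]
rounded: [62, 91, 73]

query (2,1) [L1,L2,L3] — begin 0,0,0
+L1 (α=1) → [172, 107, 31]
+L2 (α=2/3) → [102, 177, 17]
+L3 (α=3/4) → [495/4, 537/4, 5]
rounded: [124, 134, 5]


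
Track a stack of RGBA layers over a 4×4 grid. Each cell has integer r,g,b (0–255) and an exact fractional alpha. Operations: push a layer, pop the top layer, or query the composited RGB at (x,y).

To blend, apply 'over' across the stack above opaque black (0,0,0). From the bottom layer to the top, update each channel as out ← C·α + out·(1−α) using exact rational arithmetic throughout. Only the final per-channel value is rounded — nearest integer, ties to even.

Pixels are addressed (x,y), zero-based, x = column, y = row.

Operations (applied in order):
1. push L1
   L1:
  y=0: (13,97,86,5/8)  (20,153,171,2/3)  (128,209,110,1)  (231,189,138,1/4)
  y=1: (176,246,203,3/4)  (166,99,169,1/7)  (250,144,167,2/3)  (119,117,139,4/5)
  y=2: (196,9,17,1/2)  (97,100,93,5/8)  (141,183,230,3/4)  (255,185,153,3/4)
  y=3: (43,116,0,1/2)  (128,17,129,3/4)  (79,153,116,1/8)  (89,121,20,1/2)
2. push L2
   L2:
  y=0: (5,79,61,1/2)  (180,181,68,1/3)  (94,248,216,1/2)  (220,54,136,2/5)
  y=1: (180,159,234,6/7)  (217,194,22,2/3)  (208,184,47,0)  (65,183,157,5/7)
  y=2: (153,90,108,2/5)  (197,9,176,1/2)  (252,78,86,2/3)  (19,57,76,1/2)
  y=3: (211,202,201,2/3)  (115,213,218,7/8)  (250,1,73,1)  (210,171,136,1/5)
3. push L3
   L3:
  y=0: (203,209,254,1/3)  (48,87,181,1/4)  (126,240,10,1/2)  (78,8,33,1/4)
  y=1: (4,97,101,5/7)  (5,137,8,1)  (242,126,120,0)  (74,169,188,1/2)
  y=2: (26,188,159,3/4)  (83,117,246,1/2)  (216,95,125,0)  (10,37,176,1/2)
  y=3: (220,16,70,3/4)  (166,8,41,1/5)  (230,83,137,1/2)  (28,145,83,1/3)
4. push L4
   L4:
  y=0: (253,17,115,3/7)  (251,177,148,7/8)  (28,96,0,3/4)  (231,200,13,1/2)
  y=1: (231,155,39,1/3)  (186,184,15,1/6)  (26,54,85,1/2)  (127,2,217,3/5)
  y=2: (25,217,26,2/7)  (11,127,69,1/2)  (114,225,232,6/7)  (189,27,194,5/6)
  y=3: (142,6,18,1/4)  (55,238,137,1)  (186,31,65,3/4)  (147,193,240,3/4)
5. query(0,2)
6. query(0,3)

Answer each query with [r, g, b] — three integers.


at x=0,y=2 over L1,L2,L3,L4:
L1 α=1/2: [98, 9/2, 17/2]
L2 α=2/5: [120, 387/10, 483/10]
L3 α=3/4: [99/2, 6027/40, 5253/40]
L4 α=2/7: [85/2, 1357/8, 5669/56]
rounded: [42, 170, 101]

(0,3) stack=L1,L2,L3,L4; from [0,0,0]:
L1 α=1/2: [43/2, 58, 0]
L2 α=2/3: [887/6, 154, 134]
L3 α=3/4: [4847/24, 101/2, 86]
L4 α=1/4: [5983/32, 315/8, 69]
= [187, 39, 69]


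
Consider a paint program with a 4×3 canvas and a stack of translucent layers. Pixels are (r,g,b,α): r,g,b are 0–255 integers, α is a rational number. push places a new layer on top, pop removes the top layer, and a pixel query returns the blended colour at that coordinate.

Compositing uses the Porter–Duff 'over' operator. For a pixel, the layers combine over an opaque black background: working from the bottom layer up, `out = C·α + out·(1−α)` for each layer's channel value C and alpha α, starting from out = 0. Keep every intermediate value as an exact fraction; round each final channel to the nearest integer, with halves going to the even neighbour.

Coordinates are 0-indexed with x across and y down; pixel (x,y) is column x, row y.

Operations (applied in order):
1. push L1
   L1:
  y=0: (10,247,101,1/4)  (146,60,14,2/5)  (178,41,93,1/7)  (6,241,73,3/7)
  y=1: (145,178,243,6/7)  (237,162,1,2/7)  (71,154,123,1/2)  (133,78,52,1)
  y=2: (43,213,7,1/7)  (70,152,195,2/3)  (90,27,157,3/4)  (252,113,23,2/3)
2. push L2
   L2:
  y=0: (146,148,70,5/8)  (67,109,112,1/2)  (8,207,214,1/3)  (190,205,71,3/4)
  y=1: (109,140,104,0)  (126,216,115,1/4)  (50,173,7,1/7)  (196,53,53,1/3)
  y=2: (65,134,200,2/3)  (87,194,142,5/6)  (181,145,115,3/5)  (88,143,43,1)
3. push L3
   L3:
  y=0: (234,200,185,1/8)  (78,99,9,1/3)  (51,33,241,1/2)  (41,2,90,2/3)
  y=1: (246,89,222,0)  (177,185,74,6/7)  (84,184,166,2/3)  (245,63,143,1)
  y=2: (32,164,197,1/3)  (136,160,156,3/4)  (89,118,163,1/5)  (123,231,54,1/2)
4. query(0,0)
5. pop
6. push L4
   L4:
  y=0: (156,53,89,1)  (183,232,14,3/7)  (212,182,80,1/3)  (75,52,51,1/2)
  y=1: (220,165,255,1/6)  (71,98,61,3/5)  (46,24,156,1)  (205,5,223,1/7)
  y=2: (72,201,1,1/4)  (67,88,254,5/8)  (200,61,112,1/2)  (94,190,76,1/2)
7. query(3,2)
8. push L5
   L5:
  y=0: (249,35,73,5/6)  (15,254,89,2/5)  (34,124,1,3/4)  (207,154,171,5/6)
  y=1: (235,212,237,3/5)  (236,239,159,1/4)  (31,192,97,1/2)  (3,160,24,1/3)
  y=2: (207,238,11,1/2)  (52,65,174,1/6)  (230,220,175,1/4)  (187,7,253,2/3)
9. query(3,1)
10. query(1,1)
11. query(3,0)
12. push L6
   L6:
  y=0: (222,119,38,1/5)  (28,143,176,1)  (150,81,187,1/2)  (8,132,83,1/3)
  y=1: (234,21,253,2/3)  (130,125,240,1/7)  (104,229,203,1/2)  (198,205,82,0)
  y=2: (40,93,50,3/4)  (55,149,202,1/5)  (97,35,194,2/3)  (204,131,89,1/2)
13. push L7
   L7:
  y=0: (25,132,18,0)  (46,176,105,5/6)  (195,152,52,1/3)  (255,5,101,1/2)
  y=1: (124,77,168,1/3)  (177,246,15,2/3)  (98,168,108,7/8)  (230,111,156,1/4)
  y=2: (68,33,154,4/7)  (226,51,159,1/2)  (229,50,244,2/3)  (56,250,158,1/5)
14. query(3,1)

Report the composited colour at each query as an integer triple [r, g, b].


at x=0,y=0 over L1,L2,L3:
after L1 α=1/4: [5/2, 247/4, 101/4]
after L2 α=5/8: [1475/16, 3701/32, 1703/32]
after L3 α=1/8: [14069/128, 32307/256, 17841/256]
rounded: [110, 126, 70]

(3,2) stack=L1,L2,L4; from [0,0,0]:
after L1 α=2/3: [168, 226/3, 46/3]
after L2 α=1: [88, 143, 43]
after L4 α=1/2: [91, 333/2, 119/2]
= [91, 166, 60]

query (3,1) [L1,L2,L4,L5] — begin 0,0,0
L1 α=1: [133, 78, 52]
L2 α=1/3: [154, 209/3, 157/3]
L4 α=1/7: [1129/7, 423/7, 537/7]
L5 α=1/3: [2279/21, 1966/21, 414/7]
= [109, 94, 59]

at x=1,y=1 over L1,L2,L4,L5:
+L1 (α=2/7) → [474/7, 324/7, 2/7]
+L2 (α=1/4) → [576/7, 621/7, 811/28]
+L4 (α=3/5) → [2643/35, 660/7, 3373/70]
+L5 (α=1/4) → [16189/140, 3653/28, 21249/280]
rounded: [116, 130, 76]

at x=3,y=0 over L1,L2,L4,L5:
+L1 (α=3/7) → [18/7, 723/7, 219/7]
+L2 (α=3/4) → [1002/7, 1257/7, 855/14]
+L4 (α=1/2) → [1527/14, 1621/14, 1569/28]
+L5 (α=5/6) → [5339/28, 12401/84, 8503/56]
rounded: [191, 148, 152]

(3,1) stack=L1,L2,L4,L5,L6,L7; from [0,0,0]:
+L1 (α=1) → [133, 78, 52]
+L2 (α=1/3) → [154, 209/3, 157/3]
+L4 (α=1/7) → [1129/7, 423/7, 537/7]
+L5 (α=1/3) → [2279/21, 1966/21, 414/7]
+L6 (α=0) → [2279/21, 1966/21, 414/7]
+L7 (α=1/4) → [3889/28, 2743/28, 1167/14]
rounded: [139, 98, 83]


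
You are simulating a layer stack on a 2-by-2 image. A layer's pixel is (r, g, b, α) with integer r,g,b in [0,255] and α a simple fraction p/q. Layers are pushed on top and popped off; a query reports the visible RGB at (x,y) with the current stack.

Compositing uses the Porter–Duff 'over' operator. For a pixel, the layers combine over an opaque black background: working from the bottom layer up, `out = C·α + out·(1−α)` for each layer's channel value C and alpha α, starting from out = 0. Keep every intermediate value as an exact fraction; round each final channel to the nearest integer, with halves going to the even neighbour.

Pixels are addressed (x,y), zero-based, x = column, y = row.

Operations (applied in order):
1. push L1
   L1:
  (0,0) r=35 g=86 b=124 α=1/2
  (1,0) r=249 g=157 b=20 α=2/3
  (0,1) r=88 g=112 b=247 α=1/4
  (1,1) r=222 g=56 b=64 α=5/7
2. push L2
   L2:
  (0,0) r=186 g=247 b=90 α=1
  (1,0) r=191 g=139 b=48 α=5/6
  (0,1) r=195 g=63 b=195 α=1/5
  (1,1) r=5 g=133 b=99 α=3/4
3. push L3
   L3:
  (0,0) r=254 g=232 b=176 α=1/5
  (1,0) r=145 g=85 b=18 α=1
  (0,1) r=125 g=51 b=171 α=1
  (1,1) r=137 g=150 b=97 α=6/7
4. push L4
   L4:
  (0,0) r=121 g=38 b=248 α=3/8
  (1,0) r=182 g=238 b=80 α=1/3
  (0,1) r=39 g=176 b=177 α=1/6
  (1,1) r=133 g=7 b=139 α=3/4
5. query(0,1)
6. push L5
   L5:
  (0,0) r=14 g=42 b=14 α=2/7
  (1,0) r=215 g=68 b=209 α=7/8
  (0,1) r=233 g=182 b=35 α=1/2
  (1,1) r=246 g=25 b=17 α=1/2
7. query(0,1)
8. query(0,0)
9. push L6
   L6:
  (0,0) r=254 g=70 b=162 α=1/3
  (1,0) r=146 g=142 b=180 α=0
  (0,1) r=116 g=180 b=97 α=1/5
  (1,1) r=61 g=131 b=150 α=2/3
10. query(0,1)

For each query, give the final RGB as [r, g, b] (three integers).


query (0,1) [L1,L2,L3,L4] — begin 0,0,0
+L1 (α=1/4) → [22, 28, 247/4]
+L2 (α=1/5) → [283/5, 35, 442/5]
+L3 (α=1) → [125, 51, 171]
+L4 (α=1/6) → [332/3, 431/6, 172]
→ [111, 72, 172]

query (0,1) [L1,L2,L3,L4,L5] — begin 0,0,0
L1 α=1/4: [22, 28, 247/4]
L2 α=1/5: [283/5, 35, 442/5]
L3 α=1: [125, 51, 171]
L4 α=1/6: [332/3, 431/6, 172]
L5 α=1/2: [1031/6, 1523/12, 207/2]
= [172, 127, 104]

(0,0) stack=L1,L2,L3,L4,L5; from [0,0,0]:
+L1 (α=1/2) → [35/2, 43, 62]
+L2 (α=1) → [186, 247, 90]
+L3 (α=1/5) → [998/5, 244, 536/5]
+L4 (α=3/8) → [1361/8, 667/4, 160]
+L5 (α=2/7) → [7029/56, 3671/28, 828/7]
rounded: [126, 131, 118]

at x=0,y=1 over L1,L2,L3,L4,L5,L6:
after L1 α=1/4: [22, 28, 247/4]
after L2 α=1/5: [283/5, 35, 442/5]
after L3 α=1: [125, 51, 171]
after L4 α=1/6: [332/3, 431/6, 172]
after L5 α=1/2: [1031/6, 1523/12, 207/2]
after L6 α=1/5: [482/3, 2063/15, 511/5]
→ [161, 138, 102]


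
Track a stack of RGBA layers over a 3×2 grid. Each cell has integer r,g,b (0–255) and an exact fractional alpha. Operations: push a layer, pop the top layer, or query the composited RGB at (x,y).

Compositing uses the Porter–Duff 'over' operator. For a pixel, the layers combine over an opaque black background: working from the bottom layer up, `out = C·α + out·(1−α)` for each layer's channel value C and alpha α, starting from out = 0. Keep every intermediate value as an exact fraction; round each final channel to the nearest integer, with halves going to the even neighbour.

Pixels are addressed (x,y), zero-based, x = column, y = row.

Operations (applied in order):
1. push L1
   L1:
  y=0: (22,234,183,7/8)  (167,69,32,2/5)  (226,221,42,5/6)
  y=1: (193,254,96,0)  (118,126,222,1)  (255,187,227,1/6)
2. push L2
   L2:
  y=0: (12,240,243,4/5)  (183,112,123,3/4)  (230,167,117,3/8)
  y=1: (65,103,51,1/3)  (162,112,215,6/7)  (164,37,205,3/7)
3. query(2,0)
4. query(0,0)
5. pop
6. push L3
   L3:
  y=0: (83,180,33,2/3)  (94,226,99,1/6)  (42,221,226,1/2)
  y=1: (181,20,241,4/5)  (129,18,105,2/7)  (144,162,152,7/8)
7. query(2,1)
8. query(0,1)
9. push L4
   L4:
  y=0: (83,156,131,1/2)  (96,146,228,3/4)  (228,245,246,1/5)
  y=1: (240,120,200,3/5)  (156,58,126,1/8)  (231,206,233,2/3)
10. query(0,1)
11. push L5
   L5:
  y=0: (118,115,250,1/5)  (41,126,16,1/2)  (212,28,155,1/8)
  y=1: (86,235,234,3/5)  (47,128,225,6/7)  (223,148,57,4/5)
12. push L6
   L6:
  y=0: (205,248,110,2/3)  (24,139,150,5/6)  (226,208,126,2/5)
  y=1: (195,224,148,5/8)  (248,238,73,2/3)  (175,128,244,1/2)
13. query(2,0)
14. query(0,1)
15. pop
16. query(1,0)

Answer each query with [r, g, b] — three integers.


(2,0) stack=L1,L2; from [0,0,0]:
+L1 (α=5/6) → [565/3, 1105/6, 35]
+L2 (α=3/8) → [4895/24, 8531/48, 263/4]
= [204, 178, 66]

at x=0,y=0 over L1,L2:
L1 α=7/8: [77/4, 819/4, 1281/8]
L2 α=4/5: [269/20, 4659/20, 9057/40]
= [13, 233, 226]

query (2,1) [L1,L3] — begin 0,0,0
L1 α=1/6: [85/2, 187/6, 227/6]
L3 α=7/8: [2101/16, 6991/48, 6611/48]
rounded: [131, 146, 138]

at x=0,y=1 over L1,L3:
+L1 (α=0) → [0, 0, 0]
+L3 (α=4/5) → [724/5, 16, 964/5]
rounded: [145, 16, 193]

at x=0,y=1 over L1,L3,L4:
+L1 (α=0) → [0, 0, 0]
+L3 (α=4/5) → [724/5, 16, 964/5]
+L4 (α=3/5) → [5048/25, 392/5, 4928/25]
rounded: [202, 78, 197]

at x=2,y=0 over L1,L3,L4,L5,L6:
+L1 (α=5/6) → [565/3, 1105/6, 35]
+L3 (α=1/2) → [691/6, 2431/12, 261/2]
+L4 (α=1/5) → [2066/15, 3166/15, 768/5]
+L5 (α=1/8) → [8821/60, 11291/60, 6151/40]
+L6 (α=2/5) → [17861/100, 19611/100, 28533/200]
rounded: [179, 196, 143]

at x=0,y=1 over L1,L3,L4,L5,L6:
after L1 α=0: [0, 0, 0]
after L3 α=4/5: [724/5, 16, 964/5]
after L4 α=3/5: [5048/25, 392/5, 4928/25]
after L5 α=3/5: [16546/125, 4309/25, 27406/125]
after L6 α=5/8: [171513/1000, 40927/200, 87359/500]
= [172, 205, 175]

(1,0) stack=L1,L3,L4,L5; from [0,0,0]:
+L1 (α=2/5) → [334/5, 138/5, 64/5]
+L3 (α=1/6) → [214/3, 182/3, 163/6]
+L4 (α=3/4) → [539/6, 374/3, 4267/24]
+L5 (α=1/2) → [785/12, 376/3, 4651/48]
→ [65, 125, 97]


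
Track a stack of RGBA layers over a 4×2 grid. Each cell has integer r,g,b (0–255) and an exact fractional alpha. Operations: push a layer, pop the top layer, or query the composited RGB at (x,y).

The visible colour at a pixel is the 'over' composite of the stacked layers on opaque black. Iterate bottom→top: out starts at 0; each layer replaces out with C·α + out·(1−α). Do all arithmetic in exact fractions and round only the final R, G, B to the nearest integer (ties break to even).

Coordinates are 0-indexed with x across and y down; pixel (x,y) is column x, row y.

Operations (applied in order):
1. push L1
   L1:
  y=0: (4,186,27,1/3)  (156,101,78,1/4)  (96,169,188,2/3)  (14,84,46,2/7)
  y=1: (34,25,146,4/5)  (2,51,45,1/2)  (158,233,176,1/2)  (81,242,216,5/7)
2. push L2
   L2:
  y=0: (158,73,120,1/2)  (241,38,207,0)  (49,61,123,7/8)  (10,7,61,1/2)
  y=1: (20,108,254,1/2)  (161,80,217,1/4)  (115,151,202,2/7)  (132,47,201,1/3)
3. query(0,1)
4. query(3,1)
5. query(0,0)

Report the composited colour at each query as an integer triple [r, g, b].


(0,1) stack=L1,L2; from [0,0,0]:
+L1 (α=4/5) → [136/5, 20, 584/5]
+L2 (α=1/2) → [118/5, 64, 927/5]
rounded: [24, 64, 185]

(3,1) stack=L1,L2; from [0,0,0]:
L1 α=5/7: [405/7, 1210/7, 1080/7]
L2 α=1/3: [578/7, 2749/21, 1189/7]
rounded: [83, 131, 170]

(0,0) stack=L1,L2; from [0,0,0]:
L1 α=1/3: [4/3, 62, 9]
L2 α=1/2: [239/3, 135/2, 129/2]
→ [80, 68, 64]
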